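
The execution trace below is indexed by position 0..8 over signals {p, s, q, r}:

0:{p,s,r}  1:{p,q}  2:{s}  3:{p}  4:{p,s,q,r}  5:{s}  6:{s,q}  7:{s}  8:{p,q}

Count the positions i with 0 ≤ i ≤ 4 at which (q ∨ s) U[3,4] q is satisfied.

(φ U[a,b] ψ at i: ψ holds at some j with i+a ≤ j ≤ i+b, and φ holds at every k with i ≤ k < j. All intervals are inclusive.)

1

Evaluate at each i in [0,4]:
  i=0: ✗ (lhs fails at k=3 before rhs at j=4)
  i=1: ✗ (lhs fails at k=3 before rhs at j=4)
  i=2: ✗ (lhs fails at k=3 before rhs at j=6)
  i=3: ✗ (lhs fails at k=3 before rhs at j=6)
  i=4: ✓ (rhs at j=8; lhs holds on [4,7])
Positions where it holds: {4} → 1.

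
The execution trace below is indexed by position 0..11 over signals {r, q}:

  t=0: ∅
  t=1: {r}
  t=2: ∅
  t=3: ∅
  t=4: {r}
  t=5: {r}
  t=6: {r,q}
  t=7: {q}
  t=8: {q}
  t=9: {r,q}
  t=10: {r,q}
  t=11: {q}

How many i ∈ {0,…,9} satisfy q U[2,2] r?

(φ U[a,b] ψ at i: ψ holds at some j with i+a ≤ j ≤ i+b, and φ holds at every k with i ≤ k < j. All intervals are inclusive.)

2

Evaluate at each i in [0,9]:
  i=0: ✗ (no rhs in [2,2])
  i=1: ✗ (no rhs in [3,3])
  i=2: ✗ (lhs fails at k=2 before rhs at j=4)
  i=3: ✗ (lhs fails at k=3 before rhs at j=5)
  i=4: ✗ (lhs fails at k=4 before rhs at j=6)
  i=5: ✗ (no rhs in [7,7])
  i=6: ✗ (no rhs in [8,8])
  i=7: ✓ (rhs at j=9; lhs holds on [7,8])
  i=8: ✓ (rhs at j=10; lhs holds on [8,9])
  i=9: ✗ (no rhs in [11,11])
Positions where it holds: {7, 8} → 2.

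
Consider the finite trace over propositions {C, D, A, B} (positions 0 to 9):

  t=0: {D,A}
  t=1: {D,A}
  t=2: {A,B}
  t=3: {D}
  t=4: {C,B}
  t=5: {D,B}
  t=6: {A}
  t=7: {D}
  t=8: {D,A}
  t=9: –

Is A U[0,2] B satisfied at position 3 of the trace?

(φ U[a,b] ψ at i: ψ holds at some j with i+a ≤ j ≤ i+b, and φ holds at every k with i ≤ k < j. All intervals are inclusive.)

No

Need some j in [3,5] with B, and A at every k in [3,j-1].
  j=3: B false.
  j=4: B holds, but A fails at k=3 → not this j.
  j=5: B holds, but A fails at k=3 → not this j.
No j in the window works → until fails.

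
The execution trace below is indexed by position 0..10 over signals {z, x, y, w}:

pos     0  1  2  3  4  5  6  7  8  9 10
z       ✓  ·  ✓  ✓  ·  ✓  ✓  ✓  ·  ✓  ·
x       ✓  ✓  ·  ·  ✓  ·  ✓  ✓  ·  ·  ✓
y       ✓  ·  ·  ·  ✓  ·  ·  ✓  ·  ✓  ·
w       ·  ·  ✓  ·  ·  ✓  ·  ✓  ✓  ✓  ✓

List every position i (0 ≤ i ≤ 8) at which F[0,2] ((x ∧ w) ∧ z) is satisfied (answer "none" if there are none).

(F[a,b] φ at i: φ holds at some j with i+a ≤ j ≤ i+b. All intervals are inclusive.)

5, 6, 7

Evaluate at each i in [0,8]:
  i=0: ✗ (none in [0,2])
  i=1: ✗ (none in [1,3])
  i=2: ✗ (none in [2,4])
  i=3: ✗ (none in [3,5])
  i=4: ✗ (none in [4,6])
  i=5: ✓ (witness j=7)
  i=6: ✓ (witness j=7)
  i=7: ✓ (witness j=7)
  i=8: ✗ (none in [8,10])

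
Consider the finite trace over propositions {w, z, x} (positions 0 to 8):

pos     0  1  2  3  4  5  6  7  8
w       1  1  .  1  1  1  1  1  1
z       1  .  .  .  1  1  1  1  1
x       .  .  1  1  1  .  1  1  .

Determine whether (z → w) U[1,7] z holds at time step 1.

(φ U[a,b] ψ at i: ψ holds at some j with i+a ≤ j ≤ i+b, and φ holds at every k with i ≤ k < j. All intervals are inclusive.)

Holds

Need some j in [2,8] with z, and (z → w) at every k in [1,j-1].
  j=2: z false.
  j=3: z false.
  j=4: z holds; (z → w) holds at every k in [1,3] → satisfied.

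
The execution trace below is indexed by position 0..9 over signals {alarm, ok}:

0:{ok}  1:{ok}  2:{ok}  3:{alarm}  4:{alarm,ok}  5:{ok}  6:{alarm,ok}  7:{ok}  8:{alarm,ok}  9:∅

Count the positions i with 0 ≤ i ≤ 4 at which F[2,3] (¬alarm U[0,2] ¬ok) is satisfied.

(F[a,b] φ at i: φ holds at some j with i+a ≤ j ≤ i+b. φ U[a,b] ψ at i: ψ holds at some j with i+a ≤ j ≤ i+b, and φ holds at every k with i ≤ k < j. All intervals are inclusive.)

Evaluate at each i in [0,4]:
  i=0: ✓ (witness j=2)
  i=1: ✓ (witness j=3)
  i=2: ✗ (none in [4,5])
  i=3: ✗ (none in [5,6])
  i=4: ✗ (none in [6,7])
Positions where it holds: {0, 1} → 2.

2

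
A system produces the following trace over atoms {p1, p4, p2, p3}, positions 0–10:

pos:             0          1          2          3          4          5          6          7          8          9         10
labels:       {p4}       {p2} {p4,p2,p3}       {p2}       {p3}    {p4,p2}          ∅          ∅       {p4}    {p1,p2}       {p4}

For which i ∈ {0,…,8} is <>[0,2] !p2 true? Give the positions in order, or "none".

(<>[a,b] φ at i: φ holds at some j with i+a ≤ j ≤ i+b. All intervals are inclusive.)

Evaluate at each i in [0,8]:
  i=0: ✓ (witness j=0)
  i=1: ✗ (none in [1,3])
  i=2: ✓ (witness j=4)
  i=3: ✓ (witness j=4)
  i=4: ✓ (witness j=4)
  i=5: ✓ (witness j=6)
  i=6: ✓ (witness j=6)
  i=7: ✓ (witness j=7)
  i=8: ✓ (witness j=8)

0, 2, 3, 4, 5, 6, 7, 8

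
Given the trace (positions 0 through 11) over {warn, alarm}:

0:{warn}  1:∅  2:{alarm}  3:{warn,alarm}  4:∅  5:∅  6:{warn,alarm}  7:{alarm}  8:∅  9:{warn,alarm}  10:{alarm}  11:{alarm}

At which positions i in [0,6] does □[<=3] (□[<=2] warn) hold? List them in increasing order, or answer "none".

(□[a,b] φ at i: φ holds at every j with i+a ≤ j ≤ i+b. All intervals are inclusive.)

none

Evaluate at each i in [0,6]:
  i=0: ✗ (fails at j=0)
  i=1: ✗ (fails at j=1)
  i=2: ✗ (fails at j=2)
  i=3: ✗ (fails at j=3)
  i=4: ✗ (fails at j=4)
  i=5: ✗ (fails at j=5)
  i=6: ✗ (fails at j=6)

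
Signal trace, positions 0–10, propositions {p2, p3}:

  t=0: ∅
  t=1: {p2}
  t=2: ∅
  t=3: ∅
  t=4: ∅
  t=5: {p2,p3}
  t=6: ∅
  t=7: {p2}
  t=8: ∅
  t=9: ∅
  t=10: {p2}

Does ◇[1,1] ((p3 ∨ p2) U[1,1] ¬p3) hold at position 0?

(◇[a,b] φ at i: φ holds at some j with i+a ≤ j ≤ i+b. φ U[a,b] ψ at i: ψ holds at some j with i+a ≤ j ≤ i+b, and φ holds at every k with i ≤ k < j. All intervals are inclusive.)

Check ((p3 ∨ p2) U[1,1] ¬p3) at each j in [1,1]:
  j=1: holds
Found at j=1 → formula holds.

Yes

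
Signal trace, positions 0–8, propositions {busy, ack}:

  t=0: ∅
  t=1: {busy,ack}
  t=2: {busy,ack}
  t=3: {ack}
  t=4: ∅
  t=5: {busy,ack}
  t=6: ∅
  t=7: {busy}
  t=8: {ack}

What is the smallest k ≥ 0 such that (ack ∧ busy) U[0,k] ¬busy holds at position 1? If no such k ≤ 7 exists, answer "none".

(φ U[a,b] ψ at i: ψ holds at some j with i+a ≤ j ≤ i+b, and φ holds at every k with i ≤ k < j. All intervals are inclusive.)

Need earliest j ≥ 1 with ¬busy, and (ack ∧ busy) at every k in [1,j-1].
  j=1: rhs fails.
  j=2: rhs fails.
  j=3: rhs holds; lhs holds on [1,2]. k = 2.

2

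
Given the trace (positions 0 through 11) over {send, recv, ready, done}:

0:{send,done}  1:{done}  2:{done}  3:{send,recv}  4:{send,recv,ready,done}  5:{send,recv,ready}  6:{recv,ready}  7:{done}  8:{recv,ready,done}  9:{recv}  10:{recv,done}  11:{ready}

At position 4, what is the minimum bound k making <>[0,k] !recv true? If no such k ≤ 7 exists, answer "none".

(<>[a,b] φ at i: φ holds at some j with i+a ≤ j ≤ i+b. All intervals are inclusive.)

Scan j = 4,5,… for !recv:
  j=4: fails
  j=5: fails
  j=6: fails
  j=7: holds
First hit at j=7, so smallest k = 7-4 = 3.

3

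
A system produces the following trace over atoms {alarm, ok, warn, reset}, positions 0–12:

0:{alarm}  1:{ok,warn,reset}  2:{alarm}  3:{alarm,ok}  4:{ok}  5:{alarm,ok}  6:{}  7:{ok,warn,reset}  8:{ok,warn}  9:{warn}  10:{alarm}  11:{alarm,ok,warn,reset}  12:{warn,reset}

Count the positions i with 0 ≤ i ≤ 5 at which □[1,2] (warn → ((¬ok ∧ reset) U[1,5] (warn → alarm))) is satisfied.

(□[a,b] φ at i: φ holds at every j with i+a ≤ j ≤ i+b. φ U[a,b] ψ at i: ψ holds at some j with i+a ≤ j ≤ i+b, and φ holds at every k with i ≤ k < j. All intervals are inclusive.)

Evaluate at each i in [0,5]:
  i=0: ✗ (fails at j=1)
  i=1: ✓ (all of [2,3])
  i=2: ✓ (all of [3,4])
  i=3: ✓ (all of [4,5])
  i=4: ✓ (all of [5,6])
  i=5: ✗ (fails at j=7)
Positions where it holds: {1, 2, 3, 4} → 4.

4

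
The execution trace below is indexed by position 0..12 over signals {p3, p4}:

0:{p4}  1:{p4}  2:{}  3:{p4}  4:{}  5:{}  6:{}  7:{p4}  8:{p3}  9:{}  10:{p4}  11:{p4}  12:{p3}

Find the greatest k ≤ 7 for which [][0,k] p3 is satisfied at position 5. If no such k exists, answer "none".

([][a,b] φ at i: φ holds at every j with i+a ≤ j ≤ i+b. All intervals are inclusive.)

none

p3 must hold from j=5 onward; find where it first fails.
  j=5: fails → no k works.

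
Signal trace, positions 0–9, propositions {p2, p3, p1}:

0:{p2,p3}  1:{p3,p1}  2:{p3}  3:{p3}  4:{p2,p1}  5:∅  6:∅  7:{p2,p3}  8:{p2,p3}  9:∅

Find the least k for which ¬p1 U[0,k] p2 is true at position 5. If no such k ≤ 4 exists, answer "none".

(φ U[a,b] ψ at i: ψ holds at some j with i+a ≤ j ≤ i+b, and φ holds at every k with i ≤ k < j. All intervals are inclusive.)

Need earliest j ≥ 5 with p2, and ¬p1 at every k in [5,j-1].
  j=5: rhs fails.
  j=6: rhs fails.
  j=7: rhs holds; lhs holds on [5,6]. k = 2.

2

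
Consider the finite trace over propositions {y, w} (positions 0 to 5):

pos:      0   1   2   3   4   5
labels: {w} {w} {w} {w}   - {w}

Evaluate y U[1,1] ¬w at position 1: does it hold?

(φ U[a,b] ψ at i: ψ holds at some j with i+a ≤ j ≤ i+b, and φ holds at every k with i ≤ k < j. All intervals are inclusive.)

Need some j in [2,2] with ¬w, and y at every k in [1,j-1].
  j=2: ¬w false.
No j in the window works → until fails.

Does not hold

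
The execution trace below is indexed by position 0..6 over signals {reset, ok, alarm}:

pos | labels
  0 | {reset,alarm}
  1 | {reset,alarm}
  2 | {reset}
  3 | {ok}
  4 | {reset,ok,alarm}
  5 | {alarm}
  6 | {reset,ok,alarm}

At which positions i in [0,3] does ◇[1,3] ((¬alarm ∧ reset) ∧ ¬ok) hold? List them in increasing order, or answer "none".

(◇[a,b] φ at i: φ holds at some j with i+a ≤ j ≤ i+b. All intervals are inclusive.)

0, 1

Evaluate at each i in [0,3]:
  i=0: ✓ (witness j=2)
  i=1: ✓ (witness j=2)
  i=2: ✗ (none in [3,5])
  i=3: ✗ (none in [4,6])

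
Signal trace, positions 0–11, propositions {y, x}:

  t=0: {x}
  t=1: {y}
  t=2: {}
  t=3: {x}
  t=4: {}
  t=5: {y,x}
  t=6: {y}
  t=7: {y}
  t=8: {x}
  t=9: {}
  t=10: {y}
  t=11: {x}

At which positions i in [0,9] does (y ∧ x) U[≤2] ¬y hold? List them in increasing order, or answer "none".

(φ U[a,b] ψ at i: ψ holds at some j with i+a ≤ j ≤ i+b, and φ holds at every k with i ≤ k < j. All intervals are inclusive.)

Evaluate at each i in [0,9]:
  i=0: ✓ (rhs at j=0)
  i=1: ✗ (lhs fails at k=1 before rhs at j=2)
  i=2: ✓ (rhs at j=2)
  i=3: ✓ (rhs at j=3)
  i=4: ✓ (rhs at j=4)
  i=5: ✗ (no rhs in [5,7])
  i=6: ✗ (lhs fails at k=6 before rhs at j=8)
  i=7: ✗ (lhs fails at k=7 before rhs at j=8)
  i=8: ✓ (rhs at j=8)
  i=9: ✓ (rhs at j=9)

0, 2, 3, 4, 8, 9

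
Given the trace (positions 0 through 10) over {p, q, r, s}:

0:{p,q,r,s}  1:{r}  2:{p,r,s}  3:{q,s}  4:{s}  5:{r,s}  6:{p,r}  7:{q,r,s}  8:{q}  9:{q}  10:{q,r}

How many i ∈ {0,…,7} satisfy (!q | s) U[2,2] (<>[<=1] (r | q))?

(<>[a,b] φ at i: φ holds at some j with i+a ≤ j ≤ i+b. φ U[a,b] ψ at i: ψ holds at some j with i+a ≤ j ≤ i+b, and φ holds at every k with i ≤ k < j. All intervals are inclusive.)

7

Evaluate at each i in [0,7]:
  i=0: ✓ (rhs at j=2; lhs holds on [0,1])
  i=1: ✓ (rhs at j=3; lhs holds on [1,2])
  i=2: ✓ (rhs at j=4; lhs holds on [2,3])
  i=3: ✓ (rhs at j=5; lhs holds on [3,4])
  i=4: ✓ (rhs at j=6; lhs holds on [4,5])
  i=5: ✓ (rhs at j=7; lhs holds on [5,6])
  i=6: ✓ (rhs at j=8; lhs holds on [6,7])
  i=7: ✗ (lhs fails at k=8 before rhs at j=9)
Positions where it holds: {0, 1, 2, 3, 4, 5, 6} → 7.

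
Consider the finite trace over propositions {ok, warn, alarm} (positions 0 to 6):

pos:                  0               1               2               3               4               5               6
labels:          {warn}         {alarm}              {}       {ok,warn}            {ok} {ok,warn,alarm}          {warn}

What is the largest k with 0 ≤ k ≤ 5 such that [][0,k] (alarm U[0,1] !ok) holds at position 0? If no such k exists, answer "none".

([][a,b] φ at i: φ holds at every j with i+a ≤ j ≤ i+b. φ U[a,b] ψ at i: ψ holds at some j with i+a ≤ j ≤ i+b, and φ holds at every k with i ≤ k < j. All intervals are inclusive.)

2

(alarm U[0,1] !ok) must hold from j=0 onward; find where it first fails.
  j=0: holds
  j=1: holds
  j=2: holds
  j=3: fails
Holds on [0,2], so largest k = 2.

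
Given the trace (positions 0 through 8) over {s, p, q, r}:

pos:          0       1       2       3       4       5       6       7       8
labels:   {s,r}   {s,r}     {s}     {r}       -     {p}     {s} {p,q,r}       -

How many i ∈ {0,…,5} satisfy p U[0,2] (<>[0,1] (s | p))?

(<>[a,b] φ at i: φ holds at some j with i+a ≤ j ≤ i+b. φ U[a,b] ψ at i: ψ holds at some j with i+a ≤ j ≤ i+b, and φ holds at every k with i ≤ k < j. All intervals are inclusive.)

Evaluate at each i in [0,5]:
  i=0: ✓ (rhs at j=0)
  i=1: ✓ (rhs at j=1)
  i=2: ✓ (rhs at j=2)
  i=3: ✗ (lhs fails at k=3 before rhs at j=4)
  i=4: ✓ (rhs at j=4)
  i=5: ✓ (rhs at j=5)
Positions where it holds: {0, 1, 2, 4, 5} → 5.

5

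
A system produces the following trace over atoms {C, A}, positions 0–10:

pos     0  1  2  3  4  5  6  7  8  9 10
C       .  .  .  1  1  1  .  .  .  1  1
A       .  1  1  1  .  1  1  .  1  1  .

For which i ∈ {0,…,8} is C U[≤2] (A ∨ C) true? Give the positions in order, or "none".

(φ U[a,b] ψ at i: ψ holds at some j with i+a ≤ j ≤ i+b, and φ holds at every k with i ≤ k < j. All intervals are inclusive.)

Evaluate at each i in [0,8]:
  i=0: ✗ (lhs fails at k=0 before rhs at j=1)
  i=1: ✓ (rhs at j=1)
  i=2: ✓ (rhs at j=2)
  i=3: ✓ (rhs at j=3)
  i=4: ✓ (rhs at j=4)
  i=5: ✓ (rhs at j=5)
  i=6: ✓ (rhs at j=6)
  i=7: ✗ (lhs fails at k=7 before rhs at j=8)
  i=8: ✓ (rhs at j=8)

1, 2, 3, 4, 5, 6, 8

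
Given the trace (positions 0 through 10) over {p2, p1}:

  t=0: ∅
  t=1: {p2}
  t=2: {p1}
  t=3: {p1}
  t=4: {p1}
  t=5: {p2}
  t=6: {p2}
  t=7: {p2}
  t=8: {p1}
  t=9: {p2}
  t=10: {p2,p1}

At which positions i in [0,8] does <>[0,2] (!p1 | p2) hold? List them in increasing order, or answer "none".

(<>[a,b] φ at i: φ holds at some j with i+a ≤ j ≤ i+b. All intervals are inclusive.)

0, 1, 3, 4, 5, 6, 7, 8

Evaluate at each i in [0,8]:
  i=0: ✓ (witness j=0)
  i=1: ✓ (witness j=1)
  i=2: ✗ (none in [2,4])
  i=3: ✓ (witness j=5)
  i=4: ✓ (witness j=5)
  i=5: ✓ (witness j=5)
  i=6: ✓ (witness j=6)
  i=7: ✓ (witness j=7)
  i=8: ✓ (witness j=9)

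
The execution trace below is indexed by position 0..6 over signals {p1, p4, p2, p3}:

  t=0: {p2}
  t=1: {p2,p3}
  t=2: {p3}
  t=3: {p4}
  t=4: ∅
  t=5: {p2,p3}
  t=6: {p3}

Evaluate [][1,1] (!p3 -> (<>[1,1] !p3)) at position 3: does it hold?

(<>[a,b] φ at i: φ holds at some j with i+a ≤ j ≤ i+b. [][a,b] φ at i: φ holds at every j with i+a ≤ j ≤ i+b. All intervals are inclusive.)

Check (!p3 -> (<>[1,1] !p3)) at every j in [4,4]:
  j=4: antecedent true; consequent fails (none in [5,5]) → ✗
Fails at j=4 → formula fails.

False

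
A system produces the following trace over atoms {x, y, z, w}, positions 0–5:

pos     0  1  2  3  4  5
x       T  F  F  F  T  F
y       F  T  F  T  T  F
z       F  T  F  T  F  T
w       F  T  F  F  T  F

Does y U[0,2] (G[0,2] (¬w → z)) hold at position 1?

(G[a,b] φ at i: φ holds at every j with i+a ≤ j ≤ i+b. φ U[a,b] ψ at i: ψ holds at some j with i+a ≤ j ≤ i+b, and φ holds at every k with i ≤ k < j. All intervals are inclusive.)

Does not hold

Need some j in [1,3] with G[0,2] (¬w → z), and y at every k in [1,j-1].
  j=1: G[0,2] (¬w → z) — fails at 2.
  j=2: G[0,2] (¬w → z) — fails at 2.
  j=3: G[0,2] (¬w → z) holds, but y fails at k=2 → not this j.
No j in the window works → until fails.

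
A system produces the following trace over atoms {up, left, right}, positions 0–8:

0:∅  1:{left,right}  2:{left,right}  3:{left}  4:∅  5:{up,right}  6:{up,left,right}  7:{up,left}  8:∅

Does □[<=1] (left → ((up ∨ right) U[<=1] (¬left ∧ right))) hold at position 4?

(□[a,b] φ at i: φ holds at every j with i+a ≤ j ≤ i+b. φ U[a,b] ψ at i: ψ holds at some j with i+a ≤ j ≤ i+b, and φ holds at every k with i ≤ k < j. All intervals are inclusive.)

Check (left → ((up ∨ right) U[<=1] (¬left ∧ right))) at every j in [4,5]:
  j=4: antecedent false → ✓
  j=5: antecedent false → ✓
All positions satisfy it → formula holds.

Holds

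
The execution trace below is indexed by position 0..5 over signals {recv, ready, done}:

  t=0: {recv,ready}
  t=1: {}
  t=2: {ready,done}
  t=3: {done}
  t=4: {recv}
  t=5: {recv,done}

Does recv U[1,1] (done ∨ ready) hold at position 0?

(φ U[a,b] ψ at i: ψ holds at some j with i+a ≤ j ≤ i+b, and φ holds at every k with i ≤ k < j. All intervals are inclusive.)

No

Need some j in [1,1] with (done ∨ ready), and recv at every k in [0,j-1].
  j=1: (done ∨ ready) false.
No j in the window works → until fails.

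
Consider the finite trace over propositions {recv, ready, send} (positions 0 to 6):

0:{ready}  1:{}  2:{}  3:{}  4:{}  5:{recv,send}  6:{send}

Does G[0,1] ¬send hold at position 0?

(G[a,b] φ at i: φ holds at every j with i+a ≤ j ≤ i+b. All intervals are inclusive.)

Yes

Check ¬send at every j in [0,1]:
  j=0: true
  j=1: true
All positions satisfy it → formula holds.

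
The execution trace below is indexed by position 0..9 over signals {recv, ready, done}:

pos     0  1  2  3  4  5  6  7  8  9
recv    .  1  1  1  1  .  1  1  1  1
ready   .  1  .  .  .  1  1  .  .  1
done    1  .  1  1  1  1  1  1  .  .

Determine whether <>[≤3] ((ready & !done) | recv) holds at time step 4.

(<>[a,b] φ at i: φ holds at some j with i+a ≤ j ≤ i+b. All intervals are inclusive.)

Check ((ready & !done) | recv) at each j in [4,7]:
  j=4: true
  j=5: false
  j=6: true
  j=7: true
Found at j=4 → formula holds.

Yes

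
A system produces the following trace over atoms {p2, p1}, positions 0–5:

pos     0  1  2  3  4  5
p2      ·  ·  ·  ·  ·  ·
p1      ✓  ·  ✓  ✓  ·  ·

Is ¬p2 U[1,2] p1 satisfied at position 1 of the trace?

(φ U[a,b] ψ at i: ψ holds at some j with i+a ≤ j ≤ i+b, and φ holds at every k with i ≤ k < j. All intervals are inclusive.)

Yes

Need some j in [2,3] with p1, and ¬p2 at every k in [1,j-1].
  j=2: p1 holds; ¬p2 holds at every k in [1,1] → satisfied.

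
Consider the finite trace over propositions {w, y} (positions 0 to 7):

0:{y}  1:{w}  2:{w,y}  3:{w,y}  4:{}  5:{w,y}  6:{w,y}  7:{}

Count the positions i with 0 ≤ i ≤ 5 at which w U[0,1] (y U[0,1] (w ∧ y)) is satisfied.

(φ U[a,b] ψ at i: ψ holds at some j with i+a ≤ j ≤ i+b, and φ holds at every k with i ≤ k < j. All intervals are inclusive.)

4

Evaluate at each i in [0,5]:
  i=0: ✗ (no rhs in [0,1])
  i=1: ✓ (rhs at j=2; lhs holds on [1,1])
  i=2: ✓ (rhs at j=2)
  i=3: ✓ (rhs at j=3)
  i=4: ✗ (lhs fails at k=4 before rhs at j=5)
  i=5: ✓ (rhs at j=5)
Positions where it holds: {1, 2, 3, 5} → 4.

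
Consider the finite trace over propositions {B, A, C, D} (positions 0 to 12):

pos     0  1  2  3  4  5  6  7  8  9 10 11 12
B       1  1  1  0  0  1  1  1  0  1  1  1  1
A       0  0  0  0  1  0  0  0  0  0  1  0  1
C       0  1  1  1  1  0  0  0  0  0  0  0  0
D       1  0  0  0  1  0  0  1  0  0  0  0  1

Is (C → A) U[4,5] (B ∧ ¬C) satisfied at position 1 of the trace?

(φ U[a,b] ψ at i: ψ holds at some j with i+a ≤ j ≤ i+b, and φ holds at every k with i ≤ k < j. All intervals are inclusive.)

Need some j in [5,6] with (B ∧ ¬C), and (C → A) at every k in [1,j-1].
  j=5: (B ∧ ¬C) holds, but (C → A) fails at k=1 → not this j.
  j=6: (B ∧ ¬C) holds, but (C → A) fails at k=1 → not this j.
No j in the window works → until fails.

Does not hold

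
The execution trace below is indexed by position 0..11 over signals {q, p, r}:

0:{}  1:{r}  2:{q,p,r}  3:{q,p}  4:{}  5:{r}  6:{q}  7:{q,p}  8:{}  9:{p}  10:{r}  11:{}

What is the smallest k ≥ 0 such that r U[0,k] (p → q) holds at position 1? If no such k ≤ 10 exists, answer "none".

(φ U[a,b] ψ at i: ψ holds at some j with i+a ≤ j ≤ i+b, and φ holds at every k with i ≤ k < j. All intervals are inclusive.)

0

Need earliest j ≥ 1 with (p → q), and r at every k in [1,j-1].
  j=1: rhs holds (empty prefix). k = 0.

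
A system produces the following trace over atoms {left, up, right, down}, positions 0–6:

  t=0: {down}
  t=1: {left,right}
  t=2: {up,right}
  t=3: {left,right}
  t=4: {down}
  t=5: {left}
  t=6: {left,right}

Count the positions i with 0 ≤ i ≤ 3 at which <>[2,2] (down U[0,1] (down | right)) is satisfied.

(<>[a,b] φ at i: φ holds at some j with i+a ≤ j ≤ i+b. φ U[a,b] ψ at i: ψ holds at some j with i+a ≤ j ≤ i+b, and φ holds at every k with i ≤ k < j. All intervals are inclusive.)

3

Evaluate at each i in [0,3]:
  i=0: ✓ (witness j=2)
  i=1: ✓ (witness j=3)
  i=2: ✓ (witness j=4)
  i=3: ✗ (none in [5,5])
Positions where it holds: {0, 1, 2} → 3.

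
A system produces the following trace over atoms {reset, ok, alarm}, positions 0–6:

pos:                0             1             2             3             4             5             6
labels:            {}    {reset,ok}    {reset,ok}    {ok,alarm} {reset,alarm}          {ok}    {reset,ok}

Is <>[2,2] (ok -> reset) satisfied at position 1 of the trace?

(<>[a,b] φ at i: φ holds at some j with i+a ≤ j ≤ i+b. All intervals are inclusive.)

False

Check (ok -> reset) at each j in [3,3]:
  j=3: false
No position in the window satisfies it → formula fails.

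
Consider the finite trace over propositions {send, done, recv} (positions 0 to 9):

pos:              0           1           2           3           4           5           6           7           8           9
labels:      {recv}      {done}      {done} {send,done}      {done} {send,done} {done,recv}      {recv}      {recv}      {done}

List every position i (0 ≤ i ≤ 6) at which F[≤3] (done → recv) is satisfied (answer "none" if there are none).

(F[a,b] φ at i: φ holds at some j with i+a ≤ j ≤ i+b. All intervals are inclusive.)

0, 3, 4, 5, 6

Evaluate at each i in [0,6]:
  i=0: ✓ (witness j=0)
  i=1: ✗ (none in [1,4])
  i=2: ✗ (none in [2,5])
  i=3: ✓ (witness j=6)
  i=4: ✓ (witness j=6)
  i=5: ✓ (witness j=6)
  i=6: ✓ (witness j=6)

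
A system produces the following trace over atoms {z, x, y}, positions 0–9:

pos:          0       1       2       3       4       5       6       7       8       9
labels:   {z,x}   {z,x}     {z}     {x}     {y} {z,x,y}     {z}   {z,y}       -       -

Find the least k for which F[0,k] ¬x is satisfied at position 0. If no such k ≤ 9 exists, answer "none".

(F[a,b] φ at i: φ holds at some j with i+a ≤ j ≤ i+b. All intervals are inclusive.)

2

Scan j = 0,1,… for ¬x:
  j=0: fails
  j=1: fails
  j=2: holds
First hit at j=2, so smallest k = 2-0 = 2.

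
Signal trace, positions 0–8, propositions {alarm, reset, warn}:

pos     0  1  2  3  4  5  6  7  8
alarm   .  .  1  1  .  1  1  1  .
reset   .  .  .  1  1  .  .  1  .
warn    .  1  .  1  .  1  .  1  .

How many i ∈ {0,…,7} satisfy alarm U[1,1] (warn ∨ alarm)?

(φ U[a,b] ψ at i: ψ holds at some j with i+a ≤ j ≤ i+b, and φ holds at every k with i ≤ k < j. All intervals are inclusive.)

Evaluate at each i in [0,7]:
  i=0: ✗ (lhs fails at k=0 before rhs at j=1)
  i=1: ✗ (lhs fails at k=1 before rhs at j=2)
  i=2: ✓ (rhs at j=3; lhs holds on [2,2])
  i=3: ✗ (no rhs in [4,4])
  i=4: ✗ (lhs fails at k=4 before rhs at j=5)
  i=5: ✓ (rhs at j=6; lhs holds on [5,5])
  i=6: ✓ (rhs at j=7; lhs holds on [6,6])
  i=7: ✗ (no rhs in [8,8])
Positions where it holds: {2, 5, 6} → 3.

3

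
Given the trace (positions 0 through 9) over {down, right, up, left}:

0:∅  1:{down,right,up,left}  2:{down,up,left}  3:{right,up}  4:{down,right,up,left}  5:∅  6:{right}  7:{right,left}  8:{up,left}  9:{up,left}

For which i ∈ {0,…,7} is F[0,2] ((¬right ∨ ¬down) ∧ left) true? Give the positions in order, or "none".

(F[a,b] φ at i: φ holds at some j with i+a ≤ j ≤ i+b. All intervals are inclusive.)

0, 1, 2, 5, 6, 7

Evaluate at each i in [0,7]:
  i=0: ✓ (witness j=2)
  i=1: ✓ (witness j=2)
  i=2: ✓ (witness j=2)
  i=3: ✗ (none in [3,5])
  i=4: ✗ (none in [4,6])
  i=5: ✓ (witness j=7)
  i=6: ✓ (witness j=7)
  i=7: ✓ (witness j=7)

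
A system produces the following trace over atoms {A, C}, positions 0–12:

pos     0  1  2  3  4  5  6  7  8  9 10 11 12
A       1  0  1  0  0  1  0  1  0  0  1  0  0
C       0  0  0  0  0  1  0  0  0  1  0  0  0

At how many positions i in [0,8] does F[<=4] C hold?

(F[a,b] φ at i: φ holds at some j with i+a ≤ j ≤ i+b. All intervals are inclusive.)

8

Evaluate at each i in [0,8]:
  i=0: ✗ (none in [0,4])
  i=1: ✓ (witness j=5)
  i=2: ✓ (witness j=5)
  i=3: ✓ (witness j=5)
  i=4: ✓ (witness j=5)
  i=5: ✓ (witness j=5)
  i=6: ✓ (witness j=9)
  i=7: ✓ (witness j=9)
  i=8: ✓ (witness j=9)
Positions where it holds: {1, 2, 3, 4, 5, 6, 7, 8} → 8.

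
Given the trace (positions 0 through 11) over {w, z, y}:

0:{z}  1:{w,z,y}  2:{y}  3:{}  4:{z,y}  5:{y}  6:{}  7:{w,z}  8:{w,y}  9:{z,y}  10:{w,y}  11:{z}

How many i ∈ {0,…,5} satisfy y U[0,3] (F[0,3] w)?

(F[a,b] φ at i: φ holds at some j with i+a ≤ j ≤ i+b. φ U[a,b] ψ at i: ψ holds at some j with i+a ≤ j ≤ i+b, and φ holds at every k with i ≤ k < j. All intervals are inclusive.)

Evaluate at each i in [0,5]:
  i=0: ✓ (rhs at j=0)
  i=1: ✓ (rhs at j=1)
  i=2: ✗ (lhs fails at k=3 before rhs at j=4)
  i=3: ✗ (lhs fails at k=3 before rhs at j=4)
  i=4: ✓ (rhs at j=4)
  i=5: ✓ (rhs at j=5)
Positions where it holds: {0, 1, 4, 5} → 4.

4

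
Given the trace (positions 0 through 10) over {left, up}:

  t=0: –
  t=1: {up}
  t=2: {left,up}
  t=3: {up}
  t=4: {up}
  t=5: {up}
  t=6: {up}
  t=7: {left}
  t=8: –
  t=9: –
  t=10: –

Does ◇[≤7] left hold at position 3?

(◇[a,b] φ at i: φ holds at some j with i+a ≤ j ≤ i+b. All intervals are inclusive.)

Holds

Check left at each j in [3,10]:
  j=3: false
  j=4: false
  j=5: false
  j=6: false
  j=7: true
  j=8: false
  j=9: false
  j=10: false
Found at j=7 → formula holds.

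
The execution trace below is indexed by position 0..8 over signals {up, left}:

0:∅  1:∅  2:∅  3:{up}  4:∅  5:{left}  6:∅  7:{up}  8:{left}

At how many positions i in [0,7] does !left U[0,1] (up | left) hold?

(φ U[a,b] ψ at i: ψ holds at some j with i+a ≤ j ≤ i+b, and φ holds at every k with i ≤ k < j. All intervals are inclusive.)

Evaluate at each i in [0,7]:
  i=0: ✗ (no rhs in [0,1])
  i=1: ✗ (no rhs in [1,2])
  i=2: ✓ (rhs at j=3; lhs holds on [2,2])
  i=3: ✓ (rhs at j=3)
  i=4: ✓ (rhs at j=5; lhs holds on [4,4])
  i=5: ✓ (rhs at j=5)
  i=6: ✓ (rhs at j=7; lhs holds on [6,6])
  i=7: ✓ (rhs at j=7)
Positions where it holds: {2, 3, 4, 5, 6, 7} → 6.

6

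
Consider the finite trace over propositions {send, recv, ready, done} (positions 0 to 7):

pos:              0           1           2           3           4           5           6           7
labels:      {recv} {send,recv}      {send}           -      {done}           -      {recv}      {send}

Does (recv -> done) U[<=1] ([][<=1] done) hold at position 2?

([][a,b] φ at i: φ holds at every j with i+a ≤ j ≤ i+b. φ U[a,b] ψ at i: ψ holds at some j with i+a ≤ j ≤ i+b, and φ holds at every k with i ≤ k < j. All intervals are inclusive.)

Need some j in [2,3] with [][<=1] done, and (recv -> done) at every k in [2,j-1].
  j=2: [][<=1] done — fails at 2.
  j=3: [][<=1] done — fails at 3.
No j in the window works → until fails.

Does not hold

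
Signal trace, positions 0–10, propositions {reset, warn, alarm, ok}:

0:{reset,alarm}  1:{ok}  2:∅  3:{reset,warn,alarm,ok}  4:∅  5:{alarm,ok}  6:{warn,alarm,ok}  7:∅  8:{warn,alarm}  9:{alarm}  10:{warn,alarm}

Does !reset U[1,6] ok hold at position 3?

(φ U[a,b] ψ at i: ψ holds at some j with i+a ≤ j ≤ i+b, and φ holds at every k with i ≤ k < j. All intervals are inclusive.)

Need some j in [4,9] with ok, and !reset at every k in [3,j-1].
  j=4: ok false.
  j=5: ok holds, but !reset fails at k=3 → not this j.
  j=6: ok holds, but !reset fails at k=3 → not this j.
  j=7: ok false.
  j=8: ok false.
  j=9: ok false.
No j in the window works → until fails.

Does not hold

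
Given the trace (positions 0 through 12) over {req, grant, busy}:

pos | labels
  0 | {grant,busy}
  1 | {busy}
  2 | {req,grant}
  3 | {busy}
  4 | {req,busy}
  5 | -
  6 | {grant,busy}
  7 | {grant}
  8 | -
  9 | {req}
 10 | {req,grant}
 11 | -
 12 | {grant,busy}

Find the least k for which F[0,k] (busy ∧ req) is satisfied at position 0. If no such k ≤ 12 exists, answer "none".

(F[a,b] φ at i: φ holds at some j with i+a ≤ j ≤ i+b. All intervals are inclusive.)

4

Scan j = 0,1,… for (busy ∧ req):
  j=0: fails
  j=1: fails
  j=2: fails
  j=3: fails
  j=4: holds
First hit at j=4, so smallest k = 4-0 = 4.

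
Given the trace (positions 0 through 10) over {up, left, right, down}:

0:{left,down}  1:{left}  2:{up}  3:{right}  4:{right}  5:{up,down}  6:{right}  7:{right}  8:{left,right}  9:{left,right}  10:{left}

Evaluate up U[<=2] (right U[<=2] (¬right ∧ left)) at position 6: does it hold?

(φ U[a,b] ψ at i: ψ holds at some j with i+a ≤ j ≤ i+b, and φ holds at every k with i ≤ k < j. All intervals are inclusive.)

Need some j in [6,8] with (right U[<=2] (¬right ∧ left)), and up at every k in [6,j-1].
  j=6: (right U[<=2] (¬right ∧ left)) — fails.
  j=7: (right U[<=2] (¬right ∧ left)) — fails.
  j=8: (right U[<=2] (¬right ∧ left)) holds, but up fails at k=6 → not this j.
No j in the window works → until fails.

False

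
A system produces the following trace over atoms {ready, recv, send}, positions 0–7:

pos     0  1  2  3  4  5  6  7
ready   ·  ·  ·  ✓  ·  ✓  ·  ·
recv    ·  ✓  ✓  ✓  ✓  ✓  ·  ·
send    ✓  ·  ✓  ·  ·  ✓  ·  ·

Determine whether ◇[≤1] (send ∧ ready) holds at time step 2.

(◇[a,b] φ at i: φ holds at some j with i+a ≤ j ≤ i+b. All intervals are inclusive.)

Does not hold

Check (send ∧ ready) at each j in [2,3]:
  j=2: false
  j=3: false
No position in the window satisfies it → formula fails.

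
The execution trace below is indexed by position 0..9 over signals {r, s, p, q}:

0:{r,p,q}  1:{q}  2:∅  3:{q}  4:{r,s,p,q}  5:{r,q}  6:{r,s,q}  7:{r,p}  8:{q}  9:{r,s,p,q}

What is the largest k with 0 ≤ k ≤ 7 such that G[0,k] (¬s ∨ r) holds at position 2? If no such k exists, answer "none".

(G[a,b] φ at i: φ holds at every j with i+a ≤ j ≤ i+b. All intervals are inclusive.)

(¬s ∨ r) must hold from j=2 onward; find where it first fails.
  j=2: holds
  j=3: holds
  j=4: holds
  j=5: holds
  j=6: holds
  j=7: holds
  j=8: holds
  j=9: holds
Holds through j=9; largest k = 7.

7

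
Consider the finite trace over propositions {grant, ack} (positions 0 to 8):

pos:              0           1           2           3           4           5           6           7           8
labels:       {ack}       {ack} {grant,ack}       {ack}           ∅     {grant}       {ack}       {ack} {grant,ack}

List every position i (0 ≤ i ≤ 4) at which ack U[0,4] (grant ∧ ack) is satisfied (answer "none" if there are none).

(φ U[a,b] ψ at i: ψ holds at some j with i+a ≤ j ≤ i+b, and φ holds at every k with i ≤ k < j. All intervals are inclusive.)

Evaluate at each i in [0,4]:
  i=0: ✓ (rhs at j=2; lhs holds on [0,1])
  i=1: ✓ (rhs at j=2; lhs holds on [1,1])
  i=2: ✓ (rhs at j=2)
  i=3: ✗ (no rhs in [3,7])
  i=4: ✗ (lhs fails at k=4 before rhs at j=8)

0, 1, 2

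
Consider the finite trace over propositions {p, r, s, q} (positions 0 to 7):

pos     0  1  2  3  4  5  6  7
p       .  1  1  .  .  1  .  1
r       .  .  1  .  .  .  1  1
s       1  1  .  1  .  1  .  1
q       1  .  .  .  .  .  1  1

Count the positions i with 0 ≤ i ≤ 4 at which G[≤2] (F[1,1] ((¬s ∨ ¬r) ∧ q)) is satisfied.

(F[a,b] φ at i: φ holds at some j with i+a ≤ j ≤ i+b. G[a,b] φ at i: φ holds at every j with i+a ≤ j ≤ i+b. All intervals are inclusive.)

Evaluate at each i in [0,4]:
  i=0: ✗ (fails at j=0)
  i=1: ✗ (fails at j=1)
  i=2: ✗ (fails at j=2)
  i=3: ✗ (fails at j=3)
  i=4: ✗ (fails at j=4)
Positions where it holds: {} → 0.

0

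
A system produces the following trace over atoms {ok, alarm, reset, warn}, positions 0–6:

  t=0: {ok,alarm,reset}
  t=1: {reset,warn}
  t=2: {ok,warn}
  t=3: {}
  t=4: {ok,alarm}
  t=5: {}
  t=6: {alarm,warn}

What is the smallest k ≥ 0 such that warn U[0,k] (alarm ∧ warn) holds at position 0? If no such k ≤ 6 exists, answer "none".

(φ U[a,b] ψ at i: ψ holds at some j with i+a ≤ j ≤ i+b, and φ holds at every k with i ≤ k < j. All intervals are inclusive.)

none

Need earliest j ≥ 0 with (alarm ∧ warn), and warn at every k in [0,j-1].
  j=0: rhs fails.
  j=1: rhs fails.
  j=2: rhs fails.
  j=3: rhs fails.
  j=4: rhs fails.
  j=5: rhs fails.
  j=6: rhs holds but lhs fails at k=0.
No witness within the range → none.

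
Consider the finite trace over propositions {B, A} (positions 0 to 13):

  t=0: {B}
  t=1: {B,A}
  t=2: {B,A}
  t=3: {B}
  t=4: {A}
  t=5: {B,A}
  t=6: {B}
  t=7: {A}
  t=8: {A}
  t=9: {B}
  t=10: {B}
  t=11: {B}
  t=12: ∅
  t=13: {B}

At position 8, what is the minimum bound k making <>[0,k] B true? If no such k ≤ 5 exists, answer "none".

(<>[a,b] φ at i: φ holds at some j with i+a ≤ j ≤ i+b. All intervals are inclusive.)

1

Scan j = 8,9,… for B:
  j=8: fails
  j=9: holds
First hit at j=9, so smallest k = 9-8 = 1.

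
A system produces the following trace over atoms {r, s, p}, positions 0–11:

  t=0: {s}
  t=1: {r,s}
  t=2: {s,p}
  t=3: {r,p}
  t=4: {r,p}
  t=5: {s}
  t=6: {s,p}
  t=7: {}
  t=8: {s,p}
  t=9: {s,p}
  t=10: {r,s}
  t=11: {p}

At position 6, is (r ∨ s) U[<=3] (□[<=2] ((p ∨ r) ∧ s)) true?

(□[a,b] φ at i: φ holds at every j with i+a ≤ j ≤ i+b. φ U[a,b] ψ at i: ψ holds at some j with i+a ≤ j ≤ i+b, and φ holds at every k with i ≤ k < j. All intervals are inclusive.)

No

Need some j in [6,9] with □[<=2] ((p ∨ r) ∧ s), and (r ∨ s) at every k in [6,j-1].
  j=6: □[<=2] ((p ∨ r) ∧ s) — fails at 7.
  j=7: □[<=2] ((p ∨ r) ∧ s) — fails at 7.
  j=8: □[<=2] ((p ∨ r) ∧ s) holds, but (r ∨ s) fails at k=7 → not this j.
  j=9: □[<=2] ((p ∨ r) ∧ s) — fails at 11.
No j in the window works → until fails.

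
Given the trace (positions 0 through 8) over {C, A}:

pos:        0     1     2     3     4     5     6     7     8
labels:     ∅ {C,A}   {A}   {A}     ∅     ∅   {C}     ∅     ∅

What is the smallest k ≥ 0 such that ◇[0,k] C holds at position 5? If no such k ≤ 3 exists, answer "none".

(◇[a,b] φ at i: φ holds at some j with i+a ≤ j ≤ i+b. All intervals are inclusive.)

1

Scan j = 5,6,… for C:
  j=5: fails
  j=6: holds
First hit at j=6, so smallest k = 6-5 = 1.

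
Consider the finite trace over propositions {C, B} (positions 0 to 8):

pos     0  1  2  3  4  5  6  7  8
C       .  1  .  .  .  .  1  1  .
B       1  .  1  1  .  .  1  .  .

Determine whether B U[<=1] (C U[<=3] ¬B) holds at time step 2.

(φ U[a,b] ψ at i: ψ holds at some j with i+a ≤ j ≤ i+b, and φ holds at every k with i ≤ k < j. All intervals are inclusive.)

False

Need some j in [2,3] with (C U[<=3] ¬B), and B at every k in [2,j-1].
  j=2: (C U[<=3] ¬B) — fails.
  j=3: (C U[<=3] ¬B) — fails.
No j in the window works → until fails.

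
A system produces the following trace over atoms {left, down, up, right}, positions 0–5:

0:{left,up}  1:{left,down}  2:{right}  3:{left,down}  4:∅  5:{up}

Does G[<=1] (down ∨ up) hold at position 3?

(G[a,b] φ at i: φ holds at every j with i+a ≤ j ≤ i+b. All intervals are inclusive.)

No

Check (down ∨ up) at every j in [3,4]:
  j=3: true
  j=4: false
Fails at j=4 → formula fails.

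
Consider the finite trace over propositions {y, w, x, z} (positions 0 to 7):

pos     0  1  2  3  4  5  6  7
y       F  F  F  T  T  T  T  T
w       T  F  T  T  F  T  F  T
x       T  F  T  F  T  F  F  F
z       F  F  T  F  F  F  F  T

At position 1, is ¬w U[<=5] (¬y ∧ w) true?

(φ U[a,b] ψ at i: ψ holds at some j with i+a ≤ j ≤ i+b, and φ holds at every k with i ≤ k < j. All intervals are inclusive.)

True

Need some j in [1,6] with (¬y ∧ w), and ¬w at every k in [1,j-1].
  j=1: (¬y ∧ w) false.
  j=2: (¬y ∧ w) holds; ¬w holds at every k in [1,1] → satisfied.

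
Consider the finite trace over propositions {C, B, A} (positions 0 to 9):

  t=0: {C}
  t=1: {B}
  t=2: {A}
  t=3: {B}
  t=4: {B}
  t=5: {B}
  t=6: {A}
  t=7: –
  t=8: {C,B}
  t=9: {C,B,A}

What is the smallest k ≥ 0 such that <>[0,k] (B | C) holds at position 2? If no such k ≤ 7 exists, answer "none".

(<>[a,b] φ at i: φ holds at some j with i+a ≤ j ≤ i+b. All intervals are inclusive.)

1

Scan j = 2,3,… for (B | C):
  j=2: fails
  j=3: holds
First hit at j=3, so smallest k = 3-2 = 1.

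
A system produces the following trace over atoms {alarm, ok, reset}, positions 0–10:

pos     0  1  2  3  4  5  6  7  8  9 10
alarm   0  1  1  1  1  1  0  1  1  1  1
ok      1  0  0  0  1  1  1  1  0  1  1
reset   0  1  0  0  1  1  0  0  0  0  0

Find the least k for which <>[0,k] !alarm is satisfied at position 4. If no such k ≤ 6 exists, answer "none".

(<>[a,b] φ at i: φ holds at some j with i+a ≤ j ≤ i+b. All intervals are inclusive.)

2

Scan j = 4,5,… for !alarm:
  j=4: fails
  j=5: fails
  j=6: holds
First hit at j=6, so smallest k = 6-4 = 2.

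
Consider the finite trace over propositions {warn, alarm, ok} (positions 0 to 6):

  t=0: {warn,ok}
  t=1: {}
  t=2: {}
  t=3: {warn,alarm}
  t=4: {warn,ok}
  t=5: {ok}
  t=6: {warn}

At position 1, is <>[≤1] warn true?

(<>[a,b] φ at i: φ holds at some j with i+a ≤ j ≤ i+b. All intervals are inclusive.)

Check warn at each j in [1,2]:
  j=1: false
  j=2: false
No position in the window satisfies it → formula fails.

No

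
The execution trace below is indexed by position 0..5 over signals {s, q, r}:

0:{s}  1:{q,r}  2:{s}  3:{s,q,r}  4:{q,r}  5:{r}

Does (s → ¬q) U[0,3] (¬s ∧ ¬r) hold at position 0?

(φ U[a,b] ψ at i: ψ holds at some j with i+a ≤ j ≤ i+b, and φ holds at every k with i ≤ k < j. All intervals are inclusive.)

No

Need some j in [0,3] with (¬s ∧ ¬r), and (s → ¬q) at every k in [0,j-1].
  j=0: (¬s ∧ ¬r) false.
  j=1: (¬s ∧ ¬r) false.
  j=2: (¬s ∧ ¬r) false.
  j=3: (¬s ∧ ¬r) false.
No j in the window works → until fails.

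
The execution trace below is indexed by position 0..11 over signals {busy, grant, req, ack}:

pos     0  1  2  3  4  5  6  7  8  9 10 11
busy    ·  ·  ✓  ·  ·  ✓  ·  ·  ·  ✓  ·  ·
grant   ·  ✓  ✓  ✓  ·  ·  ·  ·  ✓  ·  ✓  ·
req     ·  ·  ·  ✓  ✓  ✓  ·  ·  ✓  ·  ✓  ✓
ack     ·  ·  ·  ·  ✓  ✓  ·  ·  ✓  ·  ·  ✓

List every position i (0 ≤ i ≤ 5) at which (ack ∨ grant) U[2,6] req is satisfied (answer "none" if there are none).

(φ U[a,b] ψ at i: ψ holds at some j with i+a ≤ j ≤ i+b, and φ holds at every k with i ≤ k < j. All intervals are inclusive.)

Evaluate at each i in [0,5]:
  i=0: ✗ (lhs fails at k=0 before rhs at j=3)
  i=1: ✓ (rhs at j=3; lhs holds on [1,2])
  i=2: ✓ (rhs at j=4; lhs holds on [2,3])
  i=3: ✓ (rhs at j=5; lhs holds on [3,4])
  i=4: ✗ (lhs fails at k=6 before rhs at j=8)
  i=5: ✗ (lhs fails at k=6 before rhs at j=8)

1, 2, 3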